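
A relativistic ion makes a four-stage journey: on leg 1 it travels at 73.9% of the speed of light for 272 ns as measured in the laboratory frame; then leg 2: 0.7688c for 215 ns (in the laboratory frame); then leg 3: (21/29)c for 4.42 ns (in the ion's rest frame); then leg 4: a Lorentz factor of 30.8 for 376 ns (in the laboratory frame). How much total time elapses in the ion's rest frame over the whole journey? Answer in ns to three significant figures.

Leg 1: β = 0.739; γ = 1/√(1 − 0.739²) = 1/√0.4539 = 1.484; τ_1 = 272/1.484 = 183.2 ns.
Leg 2: γ = 1/√(1 − 0.7688²) = 1/√0.4089 = 1.564; τ_2 = 215/1.564 = 137.5 ns.
Leg 3: 4.42 ns is already measured in the ion's rest frame.
Leg 4: γ = 30.8; τ_4 = 376/30.80 = 12.21 ns.
Total: 183.2 + 137.5 + 4.420 + 12.21 ns.

τ = 337 ns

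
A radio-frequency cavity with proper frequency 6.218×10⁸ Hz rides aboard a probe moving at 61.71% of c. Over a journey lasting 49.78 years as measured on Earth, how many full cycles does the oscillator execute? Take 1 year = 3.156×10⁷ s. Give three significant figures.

N = 7.69×10¹⁷

β = 0.6171; γ = 1/√(1 − 0.6171²) = 1/√0.6192 = 1.271
The oscillator's own cycle count is N = f × τ where τ is the proper time aboard the probe. τ = Δt/γ = 49.78/1.271 = 39.17 years = 1.236×10⁹ s.
N = 6.218×10⁸ × 1.236×10⁹ = 7.687×10¹⁷.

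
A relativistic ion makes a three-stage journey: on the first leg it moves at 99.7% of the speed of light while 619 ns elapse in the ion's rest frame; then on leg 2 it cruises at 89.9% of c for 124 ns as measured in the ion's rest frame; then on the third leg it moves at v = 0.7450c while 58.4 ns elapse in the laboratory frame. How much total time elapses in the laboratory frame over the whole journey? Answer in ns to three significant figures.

Leg 1: β = 0.997; γ = 1/√(1 − 0.997²) = 1/√0.005991 = 12.92; Δt_1 = 12.92 × 619 = 7997 ns.
Leg 2: β = 0.899; γ = 1/√(1 − 0.899²) = 1/√0.1918 = 2.283; Δt_2 = 2.283 × 124 = 283.1 ns.
Leg 3: 58.4 ns is already measured in the laboratory frame.
Total: 7997 + 283.1 + 58.40 ns.

Δt = 8340 ns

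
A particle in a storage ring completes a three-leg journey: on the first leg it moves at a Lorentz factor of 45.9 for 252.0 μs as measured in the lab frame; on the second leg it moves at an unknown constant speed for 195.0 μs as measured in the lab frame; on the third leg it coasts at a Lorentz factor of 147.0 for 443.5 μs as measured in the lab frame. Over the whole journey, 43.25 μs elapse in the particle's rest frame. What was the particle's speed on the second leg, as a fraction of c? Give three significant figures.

β = 0.984

Leg 1: γ = 45.9; τ_1 = 252.0/45.90 = 5.490 μs.
Leg 2: speed unknown; τ_2 = 195.0/γ_2.
Leg 3: γ = 147.0; τ_3 = 443.5/147.0 = 3.017 μs.
Total proper time: 5.490 + τ_2 + 3.017 = 43.25, so τ_2 = 43.25 − 8.507 = 34.74 μs.
γ_2 = 195.0/34.74 = 5.613; β = √(1 − 1/γ²) = √0.9683.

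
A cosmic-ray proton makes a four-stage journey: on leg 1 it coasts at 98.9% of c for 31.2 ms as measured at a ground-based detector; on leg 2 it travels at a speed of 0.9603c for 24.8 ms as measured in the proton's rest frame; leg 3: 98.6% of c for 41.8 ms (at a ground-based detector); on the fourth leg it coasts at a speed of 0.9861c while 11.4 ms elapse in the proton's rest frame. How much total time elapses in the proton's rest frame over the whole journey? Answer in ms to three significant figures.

Leg 1: β = 0.989; γ = 1/√(1 − 0.989²) = 1/√0.02188 = 6.761; τ_1 = 31.2/6.761 = 4.615 ms.
Leg 2: 24.8 ms is already measured in the proton's rest frame.
Leg 3: β = 0.986; γ = 1/√(1 − 0.986²) = 1/√0.02780 = 5.997; τ_3 = 41.8/5.997 = 6.970 ms.
Leg 4: 11.4 ms is already measured in the proton's rest frame.
Total: 4.615 + 24.80 + 6.970 + 11.40 ms.

τ = 47.8 ms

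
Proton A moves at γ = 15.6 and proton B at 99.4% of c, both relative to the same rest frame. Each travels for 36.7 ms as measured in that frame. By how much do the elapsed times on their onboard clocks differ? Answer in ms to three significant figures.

A: γ = 15.6; τ_A = 36.7/15.60 = 2.353 ms.
B: β = 0.994; γ = 1/√(1 − 0.994²) = 1/√0.01196 = 9.142; τ_B = 36.7/9.142 = 4.014 ms.

|τ_A − τ_B| = 1.66 ms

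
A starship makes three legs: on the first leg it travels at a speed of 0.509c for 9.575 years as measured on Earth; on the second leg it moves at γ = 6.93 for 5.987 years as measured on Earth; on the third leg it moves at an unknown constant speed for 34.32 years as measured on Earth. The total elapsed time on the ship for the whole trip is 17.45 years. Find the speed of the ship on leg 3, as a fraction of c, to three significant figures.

β = 0.970

Leg 1: γ = 1/√(1 − 0.509²) = 1/√0.7409 = 1.162; τ_1 = 9.575/1.162 = 8.242 years.
Leg 2: γ = 6.93; τ_2 = 5.987/6.930 = 0.8639 years.
Leg 3: speed unknown; τ_3 = 34.32/γ_3.
Total proper time: 8.242 + 0.8639 + τ_3 = 17.45, so τ_3 = 17.45 − 9.106 = 8.344 years.
γ_3 = 34.32/8.344 = 4.113; β = √(1 − 1/γ²) = √0.9409.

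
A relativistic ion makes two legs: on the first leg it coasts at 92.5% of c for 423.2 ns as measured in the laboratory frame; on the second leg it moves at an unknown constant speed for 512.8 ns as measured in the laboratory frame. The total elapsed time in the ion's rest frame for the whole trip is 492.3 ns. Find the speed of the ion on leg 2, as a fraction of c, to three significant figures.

Leg 1: β = 0.925; γ = 1/√(1 − 0.925²) = 1/√0.1444 = 2.632; τ_1 = 423.2/2.632 = 160.8 ns.
Leg 2: speed unknown; τ_2 = 512.8/γ_2.
Total proper time: 160.8 + τ_2 = 492.3, so τ_2 = 492.3 − 160.8 = 331.5 ns.
γ_2 = 512.8/331.5 = 1.547; β = √(1 − 1/γ²) = √0.5821.

β = 0.763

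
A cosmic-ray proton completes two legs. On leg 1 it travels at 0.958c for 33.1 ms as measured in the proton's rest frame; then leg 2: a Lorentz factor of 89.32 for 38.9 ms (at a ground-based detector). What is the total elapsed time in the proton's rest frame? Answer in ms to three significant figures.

τ = 33.5 ms

Leg 1: 33.1 ms is already measured in the proton's rest frame.
Leg 2: γ = 89.32; τ_2 = 38.9/89.32 = 0.4355 ms.
Total: 33.10 + 0.4355 ms.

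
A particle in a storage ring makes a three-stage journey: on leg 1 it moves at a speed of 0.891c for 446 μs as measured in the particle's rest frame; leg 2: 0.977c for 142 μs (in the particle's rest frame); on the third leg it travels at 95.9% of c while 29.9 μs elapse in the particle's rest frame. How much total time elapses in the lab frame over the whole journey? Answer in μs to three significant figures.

Leg 1: γ = 1/√(1 − 0.891²) = 1/√0.2061 = 2.203; Δt_1 = 2.203 × 446 = 982.4 μs.
Leg 2: γ = 1/√(1 − 0.977²) = 1/√0.04547 = 4.690; Δt_2 = 4.690 × 142 = 665.9 μs.
Leg 3: β = 0.959; γ = 1/√(1 − 0.959²) = 1/√0.08032 = 3.529; Δt_3 = 3.529 × 29.9 = 105.5 μs.
Total: 982.4 + 665.9 + 105.5 μs.

Δt = 1750 μs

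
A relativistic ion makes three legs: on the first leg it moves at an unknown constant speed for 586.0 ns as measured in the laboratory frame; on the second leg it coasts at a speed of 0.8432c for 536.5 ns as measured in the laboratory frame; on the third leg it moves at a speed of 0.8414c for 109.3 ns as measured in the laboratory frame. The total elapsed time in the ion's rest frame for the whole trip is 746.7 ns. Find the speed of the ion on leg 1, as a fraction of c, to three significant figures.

β = 0.732

Leg 1: speed unknown; τ_1 = 586.0/γ_1.
Leg 2: γ = 1/√(1 − 0.8432²) = 1/√0.2890 = 1.860; τ_2 = 536.5/1.860 = 288.4 ns.
Leg 3: γ = 1/√(1 − 0.8414²) = 1/√0.2920 = 1.850; τ_3 = 109.3/1.850 = 59.07 ns.
Total proper time: τ_1 + 288.4 + 59.07 = 746.7, so τ_1 = 746.7 − 347.5 = 399.2 ns.
γ_1 = 586.0/399.2 = 1.468; β = √(1 − 1/γ²) = √0.5359.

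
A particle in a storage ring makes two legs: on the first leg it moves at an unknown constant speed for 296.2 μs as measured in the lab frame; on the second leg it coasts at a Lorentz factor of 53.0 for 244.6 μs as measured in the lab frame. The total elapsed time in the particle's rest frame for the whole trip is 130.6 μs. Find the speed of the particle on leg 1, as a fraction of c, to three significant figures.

Leg 1: speed unknown; τ_1 = 296.2/γ_1.
Leg 2: γ = 53.0; τ_2 = 244.6/53.00 = 4.615 μs.
Total proper time: τ_1 + 4.615 = 130.6, so τ_1 = 130.6 − 4.615 = 126.0 μs.
γ_1 = 296.2/126.0 = 2.351; β = √(1 − 1/γ²) = √0.8191.

β = 0.905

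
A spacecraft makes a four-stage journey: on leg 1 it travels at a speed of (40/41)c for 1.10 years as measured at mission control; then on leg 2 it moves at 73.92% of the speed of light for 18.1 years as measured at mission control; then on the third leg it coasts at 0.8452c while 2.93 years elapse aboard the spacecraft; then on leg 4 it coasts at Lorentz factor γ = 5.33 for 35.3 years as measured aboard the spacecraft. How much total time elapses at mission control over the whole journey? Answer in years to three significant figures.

Leg 1: 1.10 years is already measured at mission control.
Leg 2: 18.1 years is already measured at mission control.
Leg 3: γ = 1/√(1 − 0.8452²) = 1/√0.2856 = 1.871; Δt_3 = 1.871 × 2.93 = 5.482 years.
Leg 4: γ = 5.33; Δt_4 = 5.330 × 35.3 = 188.1 years.
Total: 1.100 + 18.10 + 5.482 + 188.1 years.

Δt = 213 years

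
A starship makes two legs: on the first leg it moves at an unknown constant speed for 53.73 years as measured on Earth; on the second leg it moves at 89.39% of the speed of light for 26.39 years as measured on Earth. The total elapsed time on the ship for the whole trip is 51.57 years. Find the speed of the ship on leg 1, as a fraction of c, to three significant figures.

Leg 1: speed unknown; τ_1 = 53.73/γ_1.
Leg 2: β = 0.8939; γ = 1/√(1 − 0.8939²) = 1/√0.2009 = 2.231; τ_2 = 26.39/2.231 = 11.83 years.
Total proper time: τ_1 + 11.83 = 51.57, so τ_1 = 51.57 − 11.83 = 39.74 years.
γ_1 = 53.73/39.74 = 1.352; β = √(1 − 1/γ²) = √0.4529.

β = 0.673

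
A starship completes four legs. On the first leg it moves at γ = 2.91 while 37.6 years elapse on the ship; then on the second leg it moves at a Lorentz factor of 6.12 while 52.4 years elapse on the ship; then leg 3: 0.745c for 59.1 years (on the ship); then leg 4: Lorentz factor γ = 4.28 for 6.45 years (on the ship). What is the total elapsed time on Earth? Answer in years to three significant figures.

Leg 1: γ = 2.91; Δt_1 = 2.910 × 37.6 = 109.4 years.
Leg 2: γ = 6.12; Δt_2 = 6.120 × 52.4 = 320.7 years.
Leg 3: γ = 1/√(1 − 0.745²) = 1/√0.4450 = 1.499; Δt_3 = 1.499 × 59.1 = 88.60 years.
Leg 4: γ = 4.28; Δt_4 = 4.280 × 6.45 = 27.61 years.
Total: 109.4 + 320.7 + 88.60 + 27.61 years.

Δt = 546 years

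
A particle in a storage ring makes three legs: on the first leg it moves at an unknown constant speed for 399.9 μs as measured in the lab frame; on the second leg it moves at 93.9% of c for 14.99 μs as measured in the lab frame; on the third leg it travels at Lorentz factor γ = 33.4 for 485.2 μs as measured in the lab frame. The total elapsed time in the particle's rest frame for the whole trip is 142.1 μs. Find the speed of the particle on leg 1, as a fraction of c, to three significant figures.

β = 0.952

Leg 1: speed unknown; τ_1 = 399.9/γ_1.
Leg 2: β = 0.939; γ = 1/√(1 − 0.939²) = 1/√0.1183 = 2.908; τ_2 = 14.99/2.908 = 5.155 μs.
Leg 3: γ = 33.4; τ_3 = 485.2/33.40 = 14.53 μs.
Total proper time: τ_1 + 5.155 + 14.53 = 142.1, so τ_1 = 142.1 − 19.68 = 122.4 μs.
γ_1 = 399.9/122.4 = 3.267; β = √(1 − 1/γ²) = √0.9063.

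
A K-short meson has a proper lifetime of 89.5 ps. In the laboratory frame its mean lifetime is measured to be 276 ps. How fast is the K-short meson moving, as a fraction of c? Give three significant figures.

β = 0.946

γ = Δt/τ₀ = 276/89.5 = 3.084
β = √(1 − 1/γ²) = √(1 − 0.1052) = √0.8948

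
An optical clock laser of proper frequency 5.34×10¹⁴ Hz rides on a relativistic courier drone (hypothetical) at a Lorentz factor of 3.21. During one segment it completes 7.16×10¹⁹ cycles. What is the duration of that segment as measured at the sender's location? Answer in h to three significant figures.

Δt = 120 h

γ = 3.21
Proper time for N cycles: τ = N/f = 7.16×10¹⁹/(5.34×10¹⁴) = 1.341×10⁵ s = 37.25 h.
Lab-frame duration Δt = γτ = 3.210 × 37.25 = 119.6 h.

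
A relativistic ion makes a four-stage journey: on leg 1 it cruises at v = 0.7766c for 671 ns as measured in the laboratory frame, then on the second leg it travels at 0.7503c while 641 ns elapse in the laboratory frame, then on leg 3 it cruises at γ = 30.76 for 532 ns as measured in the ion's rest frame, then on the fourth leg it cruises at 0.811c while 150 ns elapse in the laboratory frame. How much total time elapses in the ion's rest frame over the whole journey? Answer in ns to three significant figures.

Leg 1: γ = 1/√(1 − 0.7766²) = 1/√0.3969 = 1.587; τ_1 = 671/1.587 = 422.7 ns.
Leg 2: γ = 1/√(1 − 0.7503²) = 1/√0.4370 = 1.513; τ_2 = 641/1.513 = 423.8 ns.
Leg 3: 532 ns is already measured in the ion's rest frame.
Leg 4: γ = 1/√(1 − 0.811²) = 1/√0.3423 = 1.709; τ_4 = 150/1.709 = 87.76 ns.
Total: 422.7 + 423.8 + 532.0 + 87.76 ns.

τ = 1470 ns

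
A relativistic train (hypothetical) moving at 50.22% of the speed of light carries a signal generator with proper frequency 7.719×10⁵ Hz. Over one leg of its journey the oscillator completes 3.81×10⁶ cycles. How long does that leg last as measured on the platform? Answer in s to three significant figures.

Δt = 5.71 s

β = 0.5022; γ = 1/√(1 − 0.5022²) = 1/√0.7478 = 1.156
Proper time for N cycles: τ = N/f = 3.81×10⁶/(7.719×10⁵) = 4.936×10⁰ s = 4.936 s.
Lab-frame duration Δt = γτ = 1.156 × 4.936 = 5.708 s.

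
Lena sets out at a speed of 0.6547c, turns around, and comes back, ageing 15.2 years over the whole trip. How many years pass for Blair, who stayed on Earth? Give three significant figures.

Δt = 20.1 years

γ = 1/√(1 − 0.6547²) = 1/√0.5714 = 1.323
Earth-frame duration is the dilated interval: Δt = γτ = 1.323 × 15.2 years.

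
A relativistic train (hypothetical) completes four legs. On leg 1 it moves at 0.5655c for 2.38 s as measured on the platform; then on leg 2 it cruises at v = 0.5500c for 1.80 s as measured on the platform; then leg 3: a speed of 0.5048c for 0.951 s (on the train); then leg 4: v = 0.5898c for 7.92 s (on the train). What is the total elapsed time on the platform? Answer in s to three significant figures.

Δt = 15.1 s

Leg 1: 2.38 s is already measured on the platform.
Leg 2: 1.80 s is already measured on the platform.
Leg 3: γ = 1/√(1 − 0.5048²) = 1/√0.7452 = 1.158; Δt_3 = 1.158 × 0.951 = 1.102 s.
Leg 4: γ = 1/√(1 − 0.5898²) = 1/√0.6521 = 1.238; Δt_4 = 1.238 × 7.92 = 9.807 s.
Total: 2.380 + 1.800 + 1.102 + 9.807 s.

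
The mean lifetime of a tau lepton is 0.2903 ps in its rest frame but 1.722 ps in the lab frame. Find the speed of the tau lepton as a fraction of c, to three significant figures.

β = 0.986

γ = Δt/τ₀ = 1.722/0.2903 = 5.932
β = √(1 − 1/γ²) = √(1 − 0.02842) = √0.9716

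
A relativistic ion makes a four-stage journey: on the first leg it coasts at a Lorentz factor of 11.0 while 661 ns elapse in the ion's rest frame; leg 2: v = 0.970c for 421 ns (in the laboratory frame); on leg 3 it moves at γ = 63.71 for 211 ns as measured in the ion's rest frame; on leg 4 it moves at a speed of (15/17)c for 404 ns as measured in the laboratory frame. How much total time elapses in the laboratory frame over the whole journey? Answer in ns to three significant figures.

Δt = 2.15×10⁴ ns

Leg 1: γ = 11.0; Δt_1 = 11.00 × 661 = 7271 ns.
Leg 2: 421 ns is already measured in the laboratory frame.
Leg 3: γ = 63.71; Δt_3 = 63.71 × 211 = 1.344×10⁴ ns.
Leg 4: 404 ns is already measured in the laboratory frame.
Total: 7271 + 421.0 + 1.344×10⁴ + 404.0 ns.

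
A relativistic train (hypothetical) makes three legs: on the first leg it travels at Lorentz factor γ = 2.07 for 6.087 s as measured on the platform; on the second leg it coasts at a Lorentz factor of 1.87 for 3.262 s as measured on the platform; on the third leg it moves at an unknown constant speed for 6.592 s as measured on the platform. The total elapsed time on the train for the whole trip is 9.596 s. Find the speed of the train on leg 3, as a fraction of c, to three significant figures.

β = 0.667

Leg 1: γ = 2.07; τ_1 = 6.087/2.070 = 2.941 s.
Leg 2: γ = 1.87; τ_2 = 3.262/1.870 = 1.744 s.
Leg 3: speed unknown; τ_3 = 6.592/γ_3.
Total proper time: 2.941 + 1.744 + τ_3 = 9.596, so τ_3 = 9.596 − 4.685 = 4.911 s.
γ_3 = 6.592/4.911 = 1.342; β = √(1 − 1/γ²) = √0.4450.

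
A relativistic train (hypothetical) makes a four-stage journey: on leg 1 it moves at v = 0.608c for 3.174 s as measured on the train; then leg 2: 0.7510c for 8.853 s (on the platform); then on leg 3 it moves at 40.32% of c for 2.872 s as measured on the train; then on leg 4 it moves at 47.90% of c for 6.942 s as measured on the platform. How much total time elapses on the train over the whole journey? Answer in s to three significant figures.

τ = 18.0 s

Leg 1: 3.174 s is already measured on the train.
Leg 2: γ = 1/√(1 − 0.7510²) = 1/√0.4360 = 1.514; τ_2 = 8.853/1.514 = 5.846 s.
Leg 3: 2.872 s is already measured on the train.
Leg 4: β = 0.4790; γ = 1/√(1 − 0.4790²) = 1/√0.7706 = 1.139; τ_4 = 6.942/1.139 = 6.094 s.
Total: 3.174 + 5.846 + 2.872 + 6.094 s.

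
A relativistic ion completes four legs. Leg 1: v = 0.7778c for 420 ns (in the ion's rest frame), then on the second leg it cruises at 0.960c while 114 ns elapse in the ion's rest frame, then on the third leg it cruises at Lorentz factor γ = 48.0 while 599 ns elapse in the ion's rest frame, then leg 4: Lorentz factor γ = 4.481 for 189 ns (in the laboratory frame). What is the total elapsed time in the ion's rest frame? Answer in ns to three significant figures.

Leg 1: 420 ns is already measured in the ion's rest frame.
Leg 2: 114 ns is already measured in the ion's rest frame.
Leg 3: 599 ns is already measured in the ion's rest frame.
Leg 4: γ = 4.481; τ_4 = 189/4.481 = 42.18 ns.
Total: 420.0 + 114.0 + 599.0 + 42.18 ns.

τ = 1180 ns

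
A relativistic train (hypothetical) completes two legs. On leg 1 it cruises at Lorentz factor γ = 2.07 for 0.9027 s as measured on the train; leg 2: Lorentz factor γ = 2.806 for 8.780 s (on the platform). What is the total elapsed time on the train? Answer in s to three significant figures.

Leg 1: 0.9027 s is already measured on the train.
Leg 2: γ = 2.806; τ_2 = 8.780/2.806 = 3.129 s.
Total: 0.9027 + 3.129 s.

τ = 4.03 s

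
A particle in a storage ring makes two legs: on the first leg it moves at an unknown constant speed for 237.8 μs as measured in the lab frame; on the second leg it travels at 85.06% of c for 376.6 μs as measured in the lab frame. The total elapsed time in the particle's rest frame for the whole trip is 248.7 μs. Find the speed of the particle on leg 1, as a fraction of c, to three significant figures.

β = 0.977

Leg 1: speed unknown; τ_1 = 237.8/γ_1.
Leg 2: β = 0.8506; γ = 1/√(1 − 0.8506²) = 1/√0.2765 = 1.902; τ_2 = 376.6/1.902 = 198.0 μs.
Total proper time: τ_1 + 198.0 = 248.7, so τ_1 = 248.7 − 198.0 = 50.68 μs.
γ_1 = 237.8/50.68 = 4.692; β = √(1 − 1/γ²) = √0.9546.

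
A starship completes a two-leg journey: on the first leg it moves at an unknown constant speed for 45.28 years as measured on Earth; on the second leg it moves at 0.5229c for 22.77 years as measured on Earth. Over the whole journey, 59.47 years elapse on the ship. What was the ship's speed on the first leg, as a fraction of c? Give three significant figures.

Leg 1: speed unknown; τ_1 = 45.28/γ_1.
Leg 2: γ = 1/√(1 − 0.5229²) = 1/√0.7266 = 1.173; τ_2 = 22.77/1.173 = 19.41 years.
Total proper time: τ_1 + 19.41 = 59.47, so τ_1 = 59.47 − 19.41 = 40.06 years.
γ_1 = 45.28/40.06 = 1.130; β = √(1 − 1/γ²) = √0.2172.

β = 0.466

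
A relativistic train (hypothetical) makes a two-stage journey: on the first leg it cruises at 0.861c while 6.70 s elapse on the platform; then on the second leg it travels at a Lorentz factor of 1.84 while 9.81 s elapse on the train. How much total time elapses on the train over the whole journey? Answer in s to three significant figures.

τ = 13.2 s

Leg 1: γ = 1/√(1 − 0.861²) = 1/√0.2587 = 1.966; τ_1 = 6.70/1.966 = 3.408 s.
Leg 2: 9.81 s is already measured on the train.
Total: 3.408 + 9.810 s.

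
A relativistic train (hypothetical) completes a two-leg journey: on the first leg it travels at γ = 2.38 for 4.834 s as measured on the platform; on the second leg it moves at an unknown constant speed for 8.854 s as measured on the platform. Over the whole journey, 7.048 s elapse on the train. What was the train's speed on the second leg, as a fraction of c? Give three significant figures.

β = 0.824

Leg 1: γ = 2.38; τ_1 = 4.834/2.380 = 2.031 s.
Leg 2: speed unknown; τ_2 = 8.854/γ_2.
Total proper time: 2.031 + τ_2 = 7.048, so τ_2 = 7.048 − 2.031 = 5.017 s.
γ_2 = 8.854/5.017 = 1.765; β = √(1 − 1/γ²) = √0.6789.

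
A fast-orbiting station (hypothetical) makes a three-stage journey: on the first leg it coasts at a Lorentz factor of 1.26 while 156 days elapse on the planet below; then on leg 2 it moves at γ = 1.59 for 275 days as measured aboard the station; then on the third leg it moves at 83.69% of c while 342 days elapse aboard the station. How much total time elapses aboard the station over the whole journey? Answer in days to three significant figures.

Leg 1: γ = 1.26; τ_1 = 156/1.260 = 123.8 days.
Leg 2: 275 days is already measured aboard the station.
Leg 3: 342 days is already measured aboard the station.
Total: 123.8 + 275.0 + 342.0 days.

τ = 741 days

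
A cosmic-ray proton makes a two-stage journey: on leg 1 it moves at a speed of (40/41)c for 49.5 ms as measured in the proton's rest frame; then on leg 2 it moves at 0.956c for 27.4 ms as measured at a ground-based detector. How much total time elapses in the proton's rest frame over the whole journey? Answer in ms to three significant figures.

τ = 57.5 ms

Leg 1: 49.5 ms is already measured in the proton's rest frame.
Leg 2: γ = 1/√(1 − 0.956²) = 1/√0.08606 = 3.409; τ_2 = 27.4/3.409 = 8.038 ms.
Total: 49.50 + 8.038 ms.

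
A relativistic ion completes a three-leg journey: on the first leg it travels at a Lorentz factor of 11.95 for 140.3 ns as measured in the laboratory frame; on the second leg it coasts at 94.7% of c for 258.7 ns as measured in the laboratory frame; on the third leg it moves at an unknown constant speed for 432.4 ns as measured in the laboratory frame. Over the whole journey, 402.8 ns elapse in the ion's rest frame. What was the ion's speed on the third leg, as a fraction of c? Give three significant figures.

Leg 1: γ = 11.95; τ_1 = 140.3/11.95 = 11.74 ns.
Leg 2: β = 0.947; γ = 1/√(1 − 0.947²) = 1/√0.1032 = 3.113; τ_2 = 258.7/3.113 = 83.10 ns.
Leg 3: speed unknown; τ_3 = 432.4/γ_3.
Total proper time: 11.74 + 83.10 + τ_3 = 402.8, so τ_3 = 402.8 − 94.84 = 308.0 ns.
γ_3 = 432.4/308.0 = 1.404; β = √(1 − 1/γ²) = √0.4928.

β = 0.702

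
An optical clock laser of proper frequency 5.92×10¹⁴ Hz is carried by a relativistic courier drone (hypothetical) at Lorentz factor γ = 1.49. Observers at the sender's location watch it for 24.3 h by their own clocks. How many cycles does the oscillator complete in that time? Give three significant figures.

γ = 1.49
During 24.3 h of lab time, the oscillator's proper time advances by τ = Δt/γ = 24.3/1.490 = 16.31 h = 5.871×10⁴ s.
N = f × τ = 5.92×10¹⁴ × 5.871×10⁴ = 3.476×10¹⁹.

N = 3.48×10¹⁹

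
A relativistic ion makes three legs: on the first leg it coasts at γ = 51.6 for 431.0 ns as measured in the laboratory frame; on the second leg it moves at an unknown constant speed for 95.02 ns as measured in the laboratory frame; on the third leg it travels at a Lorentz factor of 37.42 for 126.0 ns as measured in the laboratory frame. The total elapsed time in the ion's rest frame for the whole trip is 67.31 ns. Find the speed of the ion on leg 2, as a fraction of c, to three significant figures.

Leg 1: γ = 51.6; τ_1 = 431.0/51.60 = 8.353 ns.
Leg 2: speed unknown; τ_2 = 95.02/γ_2.
Leg 3: γ = 37.42; τ_3 = 126.0/37.42 = 3.367 ns.
Total proper time: 8.353 + τ_2 + 3.367 = 67.31, so τ_2 = 67.31 − 11.72 = 55.59 ns.
γ_2 = 95.02/55.59 = 1.709; β = √(1 − 1/γ²) = √0.6577.

β = 0.811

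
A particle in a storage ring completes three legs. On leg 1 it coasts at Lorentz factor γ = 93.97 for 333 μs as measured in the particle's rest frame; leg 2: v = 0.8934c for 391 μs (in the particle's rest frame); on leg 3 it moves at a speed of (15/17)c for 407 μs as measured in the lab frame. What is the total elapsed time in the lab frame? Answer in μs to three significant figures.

Leg 1: γ = 93.97; Δt_1 = 93.97 × 333 = 3.129×10⁴ μs.
Leg 2: γ = 1/√(1 − 0.8934²) = 1/√0.2018 = 2.226; Δt_2 = 2.226 × 391 = 870.3 μs.
Leg 3: 407 μs is already measured in the lab frame.
Total: 3.129×10⁴ + 870.3 + 407.0 μs.

Δt = 3.26×10⁴ μs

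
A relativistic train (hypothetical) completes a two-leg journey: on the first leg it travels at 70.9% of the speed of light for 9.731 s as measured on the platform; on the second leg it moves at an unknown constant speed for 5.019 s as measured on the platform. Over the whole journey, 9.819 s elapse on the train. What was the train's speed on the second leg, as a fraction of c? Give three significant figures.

Leg 1: β = 0.709; γ = 1/√(1 − 0.709²) = 1/√0.4973 = 1.418; τ_1 = 9.731/1.418 = 6.862 s.
Leg 2: speed unknown; τ_2 = 5.019/γ_2.
Total proper time: 6.862 + τ_2 = 9.819, so τ_2 = 9.819 − 6.862 = 2.957 s.
γ_2 = 5.019/2.957 = 1.698; β = √(1 − 1/γ²) = √0.6530.

β = 0.808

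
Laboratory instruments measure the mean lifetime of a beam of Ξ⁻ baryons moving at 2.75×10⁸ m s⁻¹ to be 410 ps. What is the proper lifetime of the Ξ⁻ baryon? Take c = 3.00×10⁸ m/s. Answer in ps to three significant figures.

τ₀ = 164 ps

β = 2.75×10⁸/3.00×10⁸ = 0.9167; γ = 1/√(1 − 0.9167²) = 2.502
The lab-frame lifetime is the dilated interval; the proper lifetime is τ₀ = Δt/γ = 410/2.502 ps.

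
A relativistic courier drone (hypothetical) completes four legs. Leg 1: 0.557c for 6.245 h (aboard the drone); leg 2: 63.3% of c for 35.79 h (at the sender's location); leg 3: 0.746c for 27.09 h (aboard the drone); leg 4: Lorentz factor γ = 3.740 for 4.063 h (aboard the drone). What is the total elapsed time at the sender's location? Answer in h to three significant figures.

Leg 1: γ = 1/√(1 − 0.557²) = 1/√0.6898 = 1.204; Δt_1 = 1.204 × 6.245 = 7.519 h.
Leg 2: 35.79 h is already measured at the sender's location.
Leg 3: γ = 1/√(1 − 0.746²) = 1/√0.4435 = 1.502; Δt_3 = 1.502 × 27.09 = 40.68 h.
Leg 4: γ = 3.740; Δt_4 = 3.740 × 4.063 = 15.20 h.
Total: 7.519 + 35.79 + 40.68 + 15.20 h.

Δt = 99.2 h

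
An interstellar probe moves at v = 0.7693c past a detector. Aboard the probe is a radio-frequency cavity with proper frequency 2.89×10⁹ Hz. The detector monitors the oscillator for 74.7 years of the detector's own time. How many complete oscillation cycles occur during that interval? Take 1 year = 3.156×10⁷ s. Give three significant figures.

γ = 1/√(1 − 0.7693²) = 1/√0.4082 = 1.565
During 74.7 years of lab time, the oscillator's proper time advances by τ = Δt/γ = 74.7/1.565 = 47.72 years = 1.506×10⁹ s.
N = f × τ = 2.89×10⁹ × 1.506×10⁹ = 4.353×10¹⁸.

N = 4.35×10¹⁸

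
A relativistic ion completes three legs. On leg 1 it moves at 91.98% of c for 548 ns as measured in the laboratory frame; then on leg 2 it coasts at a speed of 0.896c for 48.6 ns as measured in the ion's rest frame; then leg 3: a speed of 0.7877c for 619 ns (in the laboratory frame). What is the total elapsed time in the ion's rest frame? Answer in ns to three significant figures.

τ = 645 ns

Leg 1: β = 0.9198; γ = 1/√(1 − 0.9198²) = 1/√0.1540 = 2.549; τ_1 = 548/2.549 = 215.0 ns.
Leg 2: 48.6 ns is already measured in the ion's rest frame.
Leg 3: γ = 1/√(1 − 0.7877²) = 1/√0.3795 = 1.623; τ_3 = 619/1.623 = 381.3 ns.
Total: 215.0 + 48.60 + 381.3 ns.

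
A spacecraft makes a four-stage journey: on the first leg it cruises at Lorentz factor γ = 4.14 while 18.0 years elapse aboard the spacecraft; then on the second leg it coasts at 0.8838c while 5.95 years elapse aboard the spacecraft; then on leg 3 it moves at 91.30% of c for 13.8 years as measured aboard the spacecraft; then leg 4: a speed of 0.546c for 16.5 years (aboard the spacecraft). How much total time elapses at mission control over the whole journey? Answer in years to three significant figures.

Leg 1: γ = 4.14; Δt_1 = 4.140 × 18.0 = 74.52 years.
Leg 2: γ = 1/√(1 − 0.8838²) = 1/√0.2189 = 2.137; Δt_2 = 2.137 × 5.95 = 12.72 years.
Leg 3: β = 0.9130; γ = 1/√(1 − 0.9130²) = 1/√0.1664 = 2.451; Δt_3 = 2.451 × 13.8 = 33.83 years.
Leg 4: γ = 1/√(1 − 0.546²) = 1/√0.7019 = 1.194; Δt_4 = 1.194 × 16.5 = 19.69 years.
Total: 74.52 + 12.72 + 33.83 + 19.69 years.

Δt = 141 years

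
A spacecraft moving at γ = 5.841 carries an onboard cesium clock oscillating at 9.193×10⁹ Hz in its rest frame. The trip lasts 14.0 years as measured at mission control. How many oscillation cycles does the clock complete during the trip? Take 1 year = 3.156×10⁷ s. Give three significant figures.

N = 6.95×10¹⁷

γ = 5.841
The oscillator's own cycle count is N = f × τ where τ is the proper time aboard the spacecraft. τ = Δt/γ = 14.0/5.841 = 2.397 years = 7.564×10⁷ s.
N = 9.193×10⁹ × 7.564×10⁷ = 6.954×10¹⁷.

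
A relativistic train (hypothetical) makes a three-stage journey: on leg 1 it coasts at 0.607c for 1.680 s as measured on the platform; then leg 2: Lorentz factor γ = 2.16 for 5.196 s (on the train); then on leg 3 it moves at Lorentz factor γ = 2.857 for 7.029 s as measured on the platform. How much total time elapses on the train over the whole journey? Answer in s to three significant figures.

τ = 8.99 s

Leg 1: γ = 1/√(1 − 0.607²) = 1/√0.6316 = 1.258; τ_1 = 1.680/1.258 = 1.335 s.
Leg 2: 5.196 s is already measured on the train.
Leg 3: γ = 2.857; τ_3 = 7.029/2.857 = 2.460 s.
Total: 1.335 + 5.196 + 2.460 s.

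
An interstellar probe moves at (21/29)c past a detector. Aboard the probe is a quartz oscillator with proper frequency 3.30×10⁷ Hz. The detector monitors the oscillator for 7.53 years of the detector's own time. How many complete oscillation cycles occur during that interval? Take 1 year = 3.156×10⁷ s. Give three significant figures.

γ = 1/√(1 − (21/29)²) = 29/20 = 1.450
During 7.53 years of lab time, the oscillator's proper time advances by τ = Δt/γ = 7.53/1.450 = 5.193 years = 1.639×10⁸ s.
N = f × τ = 3.30×10⁷ × 1.639×10⁸ = 5.409×10¹⁵.

N = 5.41×10¹⁵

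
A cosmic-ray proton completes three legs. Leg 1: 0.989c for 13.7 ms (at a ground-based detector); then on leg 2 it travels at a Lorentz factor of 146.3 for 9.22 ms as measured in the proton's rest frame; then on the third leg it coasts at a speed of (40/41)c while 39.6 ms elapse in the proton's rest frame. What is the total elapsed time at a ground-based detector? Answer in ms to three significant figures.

Leg 1: 13.7 ms is already measured at a ground-based detector.
Leg 2: γ = 146.3; Δt_2 = 146.3 × 9.22 = 1349 ms.
Leg 3: γ = 1/√(1 − (40/41)²) = 41/9 ≈ 4.556; Δt_3 = 4.556 × 39.6 = 180.4 ms.
Total: 13.70 + 1349 + 180.4 ms.

Δt = 1540 ms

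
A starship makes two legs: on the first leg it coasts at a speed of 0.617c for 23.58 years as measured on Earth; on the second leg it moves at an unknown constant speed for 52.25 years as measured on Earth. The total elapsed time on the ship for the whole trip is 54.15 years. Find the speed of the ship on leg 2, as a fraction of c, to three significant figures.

β = 0.732

Leg 1: γ = 1/√(1 − 0.617²) = 1/√0.6193 = 1.271; τ_1 = 23.58/1.271 = 18.56 years.
Leg 2: speed unknown; τ_2 = 52.25/γ_2.
Total proper time: 18.56 + τ_2 = 54.15, so τ_2 = 54.15 − 18.56 = 35.59 years.
γ_2 = 52.25/35.59 = 1.468; β = √(1 − 1/γ²) = √0.5359.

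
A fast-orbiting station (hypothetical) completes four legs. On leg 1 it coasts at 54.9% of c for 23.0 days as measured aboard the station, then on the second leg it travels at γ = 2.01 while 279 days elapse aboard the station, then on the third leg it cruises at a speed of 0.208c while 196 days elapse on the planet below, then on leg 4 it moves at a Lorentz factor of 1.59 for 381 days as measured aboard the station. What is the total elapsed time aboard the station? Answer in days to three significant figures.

τ = 875 days

Leg 1: 23.0 days is already measured aboard the station.
Leg 2: 279 days is already measured aboard the station.
Leg 3: γ = 1/√(1 − 0.208²) = 1/√0.9567 = 1.022; τ_3 = 196/1.022 = 191.7 days.
Leg 4: 381 days is already measured aboard the station.
Total: 23.00 + 279.0 + 191.7 + 381.0 days.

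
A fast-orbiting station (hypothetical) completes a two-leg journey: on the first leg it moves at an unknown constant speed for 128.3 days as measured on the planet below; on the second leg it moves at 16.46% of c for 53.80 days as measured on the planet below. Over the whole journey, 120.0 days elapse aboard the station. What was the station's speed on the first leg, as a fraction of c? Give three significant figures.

Leg 1: speed unknown; τ_1 = 128.3/γ_1.
Leg 2: β = 0.1646; γ = 1/√(1 − 0.1646²) = 1/√0.9729 = 1.014; τ_2 = 53.80/1.014 = 53.07 days.
Total proper time: τ_1 + 53.07 = 120.0, so τ_1 = 120.0 − 53.07 = 66.93 days.
γ_1 = 128.3/66.93 = 1.917; β = √(1 − 1/γ²) = √0.7278.

β = 0.853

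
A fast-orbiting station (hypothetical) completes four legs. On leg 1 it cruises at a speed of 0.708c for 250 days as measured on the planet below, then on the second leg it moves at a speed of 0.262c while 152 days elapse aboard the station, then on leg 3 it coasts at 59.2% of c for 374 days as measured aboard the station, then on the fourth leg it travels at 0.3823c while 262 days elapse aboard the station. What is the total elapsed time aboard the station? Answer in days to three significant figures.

τ = 965 days

Leg 1: γ = 1/√(1 − 0.708²) = 1/√0.4987 = 1.416; τ_1 = 250/1.416 = 176.6 days.
Leg 2: 152 days is already measured aboard the station.
Leg 3: 374 days is already measured aboard the station.
Leg 4: 262 days is already measured aboard the station.
Total: 176.6 + 152.0 + 374.0 + 262.0 days.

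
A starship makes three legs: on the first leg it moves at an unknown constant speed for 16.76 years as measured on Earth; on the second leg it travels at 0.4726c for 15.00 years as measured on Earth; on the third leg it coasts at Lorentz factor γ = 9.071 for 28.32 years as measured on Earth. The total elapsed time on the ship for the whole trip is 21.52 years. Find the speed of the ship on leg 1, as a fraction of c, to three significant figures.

Leg 1: speed unknown; τ_1 = 16.76/γ_1.
Leg 2: γ = 1/√(1 − 0.4726²) = 1/√0.7766 = 1.135; τ_2 = 15.00/1.135 = 13.22 years.
Leg 3: γ = 9.071; τ_3 = 28.32/9.071 = 3.122 years.
Total proper time: τ_1 + 13.22 + 3.122 = 21.52, so τ_1 = 21.52 − 16.34 = 5.179 years.
γ_1 = 16.76/5.179 = 3.236; β = √(1 − 1/γ²) = √0.9045.

β = 0.951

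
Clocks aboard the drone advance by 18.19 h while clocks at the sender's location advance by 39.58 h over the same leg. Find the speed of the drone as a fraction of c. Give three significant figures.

v = 0.888c

The proper time is measured aboard the drone (both events occur at the drone's location); Δt is measured at the sender's location. γ = Δt/τ = 39.58/18.19 = 2.176.
β = √(1 − 1/γ²) = √(1 − 0.2112) = √0.7888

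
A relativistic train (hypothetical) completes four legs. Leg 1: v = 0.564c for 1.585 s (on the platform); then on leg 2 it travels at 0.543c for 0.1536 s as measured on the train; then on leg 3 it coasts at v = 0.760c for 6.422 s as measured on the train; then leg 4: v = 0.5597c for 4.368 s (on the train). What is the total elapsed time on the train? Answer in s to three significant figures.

Leg 1: γ = 1/√(1 − 0.564²) = 1/√0.6819 = 1.211; τ_1 = 1.585/1.211 = 1.309 s.
Leg 2: 0.1536 s is already measured on the train.
Leg 3: 6.422 s is already measured on the train.
Leg 4: 4.368 s is already measured on the train.
Total: 1.309 + 0.1536 + 6.422 + 4.368 s.

τ = 12.3 s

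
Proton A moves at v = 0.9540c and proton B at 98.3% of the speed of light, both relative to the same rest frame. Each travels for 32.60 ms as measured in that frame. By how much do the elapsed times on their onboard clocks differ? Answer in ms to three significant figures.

|τ_A − τ_B| = 3.79 ms

A: γ = 1/√(1 − 0.9540²) = 1/√0.08988 = 3.335; τ_A = 32.60/3.335 = 9.774 ms.
B: β = 0.983; γ = 1/√(1 − 0.983²) = 1/√0.03371 = 5.446; τ_B = 32.60/5.446 = 5.986 ms.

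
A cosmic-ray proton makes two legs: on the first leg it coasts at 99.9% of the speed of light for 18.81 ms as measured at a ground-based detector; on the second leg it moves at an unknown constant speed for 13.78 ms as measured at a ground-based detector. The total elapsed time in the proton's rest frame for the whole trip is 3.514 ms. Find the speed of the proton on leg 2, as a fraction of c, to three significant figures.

β = 0.981

Leg 1: β = 0.999; γ = 1/√(1 − 0.999²) = 1/√0.001999 = 22.37; τ_1 = 18.81/22.37 = 0.8410 ms.
Leg 2: speed unknown; τ_2 = 13.78/γ_2.
Total proper time: 0.8410 + τ_2 = 3.514, so τ_2 = 3.514 − 0.8410 = 2.673 ms.
γ_2 = 13.78/2.673 = 5.155; β = √(1 − 1/γ²) = √0.9624.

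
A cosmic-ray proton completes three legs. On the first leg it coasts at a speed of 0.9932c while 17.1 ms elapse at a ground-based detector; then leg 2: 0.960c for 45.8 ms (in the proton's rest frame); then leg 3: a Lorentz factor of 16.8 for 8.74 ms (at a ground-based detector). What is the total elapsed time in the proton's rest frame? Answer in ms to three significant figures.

Leg 1: γ = 1/√(1 − 0.9932²) = 1/√0.01355 = 8.590; τ_1 = 17.1/8.590 = 1.991 ms.
Leg 2: 45.8 ms is already measured in the proton's rest frame.
Leg 3: γ = 16.8; τ_3 = 8.74/16.80 = 0.5202 ms.
Total: 1.991 + 45.80 + 0.5202 ms.

τ = 48.3 ms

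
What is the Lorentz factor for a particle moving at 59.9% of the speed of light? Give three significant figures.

β = 0.599; γ = 1/√(1 − 0.599²) = 1/√0.6412 = 1.249

γ = 1.25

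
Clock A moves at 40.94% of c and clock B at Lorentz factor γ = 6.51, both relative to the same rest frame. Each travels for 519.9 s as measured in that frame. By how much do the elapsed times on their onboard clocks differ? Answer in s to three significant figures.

|τ_A − τ_B| = 394 s

A: β = 0.4094; γ = 1/√(1 − 0.4094²) = 1/√0.8324 = 1.096; τ_A = 519.9/1.096 = 474.3 s.
B: γ = 6.51; τ_B = 519.9/6.510 = 79.86 s.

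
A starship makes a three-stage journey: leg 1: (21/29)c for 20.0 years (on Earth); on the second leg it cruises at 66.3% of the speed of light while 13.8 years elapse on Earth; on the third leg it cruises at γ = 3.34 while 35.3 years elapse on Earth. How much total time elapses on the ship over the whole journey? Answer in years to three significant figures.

τ = 34.7 years

Leg 1: γ = 1/√(1 − (21/29)²) = 29/20 = 1.450; τ_1 = 20.0/1.450 = 13.79 years.
Leg 2: β = 0.663; γ = 1/√(1 − 0.663²) = 1/√0.5604 = 1.336; τ_2 = 13.8/1.336 = 10.33 years.
Leg 3: γ = 3.34; τ_3 = 35.3/3.340 = 10.57 years.
Total: 13.79 + 10.33 + 10.57 years.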